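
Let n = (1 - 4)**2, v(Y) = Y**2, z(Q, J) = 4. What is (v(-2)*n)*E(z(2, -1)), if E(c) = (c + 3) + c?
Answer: 396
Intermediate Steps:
E(c) = 3 + 2*c (E(c) = (3 + c) + c = 3 + 2*c)
n = 9 (n = (-3)**2 = 9)
(v(-2)*n)*E(z(2, -1)) = ((-2)**2*9)*(3 + 2*4) = (4*9)*(3 + 8) = 36*11 = 396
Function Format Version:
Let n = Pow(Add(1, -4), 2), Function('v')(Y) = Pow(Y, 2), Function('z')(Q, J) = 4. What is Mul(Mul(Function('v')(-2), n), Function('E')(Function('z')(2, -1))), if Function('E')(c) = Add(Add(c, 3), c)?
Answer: 396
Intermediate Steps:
Function('E')(c) = Add(3, Mul(2, c)) (Function('E')(c) = Add(Add(3, c), c) = Add(3, Mul(2, c)))
n = 9 (n = Pow(-3, 2) = 9)
Mul(Mul(Function('v')(-2), n), Function('E')(Function('z')(2, -1))) = Mul(Mul(Pow(-2, 2), 9), Add(3, Mul(2, 4))) = Mul(Mul(4, 9), Add(3, 8)) = Mul(36, 11) = 396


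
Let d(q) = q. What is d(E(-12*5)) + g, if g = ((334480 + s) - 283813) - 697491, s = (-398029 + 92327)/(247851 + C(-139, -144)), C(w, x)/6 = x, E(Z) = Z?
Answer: -159772244210/246987 ≈ -6.4689e+5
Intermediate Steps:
C(w, x) = 6*x
s = -305702/246987 (s = (-398029 + 92327)/(247851 + 6*(-144)) = -305702/(247851 - 864) = -305702/246987 ≈ -1.2377)
g = -159757424990/246987 (g = ((334480 - 305702/246987) - 283813) - 697491 = (82611906058/246987 - 283813) - 697491 = 12513784627/246987 - 697491 = -159757424990/246987 ≈ -6.4683e+5)
d(E(-12*5)) + g = -12*5 - 159757424990/246987 = -4*15 - 159757424990/246987 = -60 - 159757424990/246987 = -159772244210/246987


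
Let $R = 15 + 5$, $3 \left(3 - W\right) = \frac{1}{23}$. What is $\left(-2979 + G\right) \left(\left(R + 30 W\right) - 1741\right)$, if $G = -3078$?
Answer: $\frac{227276811}{23} \approx 9.8816 \cdot 10^{6}$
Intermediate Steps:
$W = \frac{206}{69}$ ($W = 3 - \frac{1}{3 \cdot 23} = 3 - \frac{1}{69} = \frac{206}{69} \approx 2.9855$)
$R = 20$
$\left(-2979 + G\right) \left(\left(R + 30 W\right) - 1741\right) = \left(-2979 - 3078\right) \left(\left(20 + 30 \cdot \frac{206}{69}\right) - 1741\right) = - 6057 \left(\left(20 + \frac{2060}{23}\right) - 1741\right) = - 6057 \left(\frac{2520}{23} - 1741\right) = \left(-6057\right) \left(- \frac{37523}{23}\right) = \frac{227276811}{23}$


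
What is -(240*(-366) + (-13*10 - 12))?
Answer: 87982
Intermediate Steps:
-(240*(-366) + (-13*10 - 12)) = -(-87840 + (-130 - 12)) = -(-87840 - 142) = -1*(-87982) = 87982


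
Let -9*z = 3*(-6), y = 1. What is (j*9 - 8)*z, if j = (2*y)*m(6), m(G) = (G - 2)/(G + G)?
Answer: -4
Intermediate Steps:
m(G) = (-2 + G)/(2*G) (m(G) = (-2 + G)/((2*G)) = (-2 + G)*(1/(2*G)) = (-2 + G)/(2*G))
j = ⅔ (j = (2*1)*((½)*(-2 + 6)/6) = 2*((½)*(⅙)*4) = 2*(⅓) = ⅔ ≈ 0.66667)
z = 2 (z = -(-6)/3 = -⅑*(-18) = 2)
(j*9 - 8)*z = ((⅔)*9 - 8)*2 = (6 - 8)*2 = -2*2 = -4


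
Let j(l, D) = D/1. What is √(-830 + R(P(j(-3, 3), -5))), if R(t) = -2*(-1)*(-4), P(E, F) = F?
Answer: I*√838 ≈ 28.948*I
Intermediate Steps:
j(l, D) = D (j(l, D) = D*1 = D)
R(t) = -8 (R(t) = 2*(-4) = -8)
√(-830 + R(P(j(-3, 3), -5))) = √(-830 - 8) = √(-838) = I*√838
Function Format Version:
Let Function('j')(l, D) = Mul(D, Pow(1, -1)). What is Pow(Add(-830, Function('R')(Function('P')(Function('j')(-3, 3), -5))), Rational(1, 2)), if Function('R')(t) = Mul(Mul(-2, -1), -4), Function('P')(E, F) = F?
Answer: Mul(I, Pow(838, Rational(1, 2))) ≈ Mul(28.948, I)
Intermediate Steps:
Function('j')(l, D) = D (Function('j')(l, D) = Mul(D, 1) = D)
Function('R')(t) = -8 (Function('R')(t) = Mul(2, -4) = -8)
Pow(Add(-830, Function('R')(Function('P')(Function('j')(-3, 3), -5))), Rational(1, 2)) = Pow(Add(-830, -8), Rational(1, 2)) = Pow(-838, Rational(1, 2)) = Mul(I, Pow(838, Rational(1, 2)))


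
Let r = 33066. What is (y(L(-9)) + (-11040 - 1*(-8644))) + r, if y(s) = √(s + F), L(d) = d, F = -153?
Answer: 30670 + 9*I*√2 ≈ 30670.0 + 12.728*I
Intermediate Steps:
y(s) = √(-153 + s) (y(s) = √(s - 153) = √(-153 + s))
(y(L(-9)) + (-11040 - 1*(-8644))) + r = (√(-153 - 9) + (-11040 - 1*(-8644))) + 33066 = (√(-162) + (-11040 + 8644)) + 33066 = (9*I*√2 - 2396) + 33066 = (-2396 + 9*I*√2) + 33066 = 30670 + 9*I*√2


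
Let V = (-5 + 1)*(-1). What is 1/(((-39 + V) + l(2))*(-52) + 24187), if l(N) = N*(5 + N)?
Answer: 1/25279 ≈ 3.9559e-5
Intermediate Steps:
V = 4 (V = -4*(-1) = 4)
1/(((-39 + V) + l(2))*(-52) + 24187) = 1/(((-39 + 4) + 2*(5 + 2))*(-52) + 24187) = 1/((-35 + 2*7)*(-52) + 24187) = 1/((-35 + 14)*(-52) + 24187) = 1/(-21*(-52) + 24187) = 1/(1092 + 24187) = 1/25279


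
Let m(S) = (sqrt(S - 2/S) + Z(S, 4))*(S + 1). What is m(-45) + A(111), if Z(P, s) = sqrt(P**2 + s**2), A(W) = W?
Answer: 111 - 44*sqrt(2041) - 748*I*sqrt(35)/15 ≈ -1876.8 - 295.02*I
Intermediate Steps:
m(S) = (1 + S)*(sqrt(16 + S**2) + sqrt(S - 2/S)) (m(S) = (sqrt(S - 2/S) + sqrt(S**2 + 4**2))*(S + 1) = (sqrt(S - 2/S) + sqrt(S**2 + 16))*(1 + S) = (sqrt(S - 2/S) + sqrt(16 + S**2))*(1 + S) = (sqrt(16 + S**2) + sqrt(S - 2/S))*(1 + S) = (1 + S)*(sqrt(16 + S**2) + sqrt(S - 2/S)))
m(-45) + A(111) = (sqrt(16 + (-45)**2) + sqrt(-45 - 2/(-45)) - 45*sqrt(16 + (-45)**2) - 45*sqrt(-45 - 2/(-45))) + 111 = (sqrt(16 + 2025) + sqrt(-45 - 2*(-1/45)) - 45*sqrt(16 + 2025) - 45*sqrt(-45 - 2*(-1/45))) + 111 = (sqrt(2041) + sqrt(-45 + 2/45) - 45*sqrt(2041) - 45*sqrt(-45 + 2/45)) + 111 = (sqrt(2041) + sqrt(-2023/45) - 45*sqrt(2041) - 51*I*sqrt(35)) + 111 = (sqrt(2041) + 17*I*sqrt(35)/15 - 45*sqrt(2041) - 51*I*sqrt(35)) + 111 = (-44*sqrt(2041) - 748*I*sqrt(35)/15) + 111 = 111 - 44*sqrt(2041) - 748*I*sqrt(35)/15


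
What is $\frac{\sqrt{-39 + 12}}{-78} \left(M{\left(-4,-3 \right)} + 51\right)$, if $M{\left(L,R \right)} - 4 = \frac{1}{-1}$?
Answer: $- \frac{27 i \sqrt{3}}{13} \approx - 3.5973 i$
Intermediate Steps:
$M{\left(L,R \right)} = 3$ ($M{\left(L,R \right)} = 4 + \frac{1}{-1} = 4 - 1 = 3$)
$\frac{\sqrt{-39 + 12}}{-78} \left(M{\left(-4,-3 \right)} + 51\right) = \frac{\sqrt{-39 + 12}}{-78} \left(3 + 51\right) = \sqrt{-27} \left(- \frac{1}{78}\right) 54 = 3 i \sqrt{3} \left(- \frac{1}{78}\right) 54 = - \frac{i \sqrt{3}}{26} \cdot 54 = - \frac{27 i \sqrt{3}}{13}$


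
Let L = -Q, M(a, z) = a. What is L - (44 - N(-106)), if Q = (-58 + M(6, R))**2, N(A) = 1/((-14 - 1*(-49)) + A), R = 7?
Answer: -195109/71 ≈ -2748.0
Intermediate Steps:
N(A) = 1/(35 + A) (N(A) = 1/((-14 + 49) + A) = 1/(35 + A))
Q = 2704 (Q = (-58 + 6)**2 = (-52)**2 = 2704)
L = -2704 (L = -1*2704 = -2704)
L - (44 - N(-106)) = -2704 - (44 - 1/(35 - 106)) = -2704 - (44 - 1/(-71)) = -2704 - (44 - 1*(-1/71)) = -2704 - (44 + 1/71) = -2704 - 1*3125/71 = -2704 - 3125/71 = -195109/71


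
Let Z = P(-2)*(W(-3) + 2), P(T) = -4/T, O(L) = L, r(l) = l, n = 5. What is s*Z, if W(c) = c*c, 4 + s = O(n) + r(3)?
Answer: 88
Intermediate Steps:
s = 4 (s = -4 + (5 + 3) = -4 + 8 = 4)
W(c) = c²
Z = 22 (Z = (-4/(-2))*((-3)² + 2) = (-4*(-½))*(9 + 2) = 2*11 = 22)
s*Z = 4*22 = 88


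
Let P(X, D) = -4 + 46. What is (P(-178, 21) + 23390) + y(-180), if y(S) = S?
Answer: 23252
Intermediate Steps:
P(X, D) = 42
(P(-178, 21) + 23390) + y(-180) = (42 + 23390) - 180 = 23432 - 180 = 23252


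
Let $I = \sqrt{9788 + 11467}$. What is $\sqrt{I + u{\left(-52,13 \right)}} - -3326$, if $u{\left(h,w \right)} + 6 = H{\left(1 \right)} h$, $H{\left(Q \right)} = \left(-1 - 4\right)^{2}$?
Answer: $3326 + \sqrt{-1306 + \sqrt{21255}} \approx 3326.0 + 34.062 i$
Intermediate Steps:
$H{\left(Q \right)} = 25$ ($H{\left(Q \right)} = \left(-5\right)^{2} = 25$)
$u{\left(h,w \right)} = -6 + 25 h$
$I = \sqrt{21255} \approx 145.79$
$\sqrt{I + u{\left(-52,13 \right)}} - -3326 = \sqrt{\sqrt{21255} + \left(-6 + 25 \left(-52\right)\right)} - -3326 = \sqrt{\sqrt{21255} - 1306} + 3326 = \sqrt{-1306 + \sqrt{21255}} + 3326 = 3326 + \sqrt{-1306 + \sqrt{21255}}$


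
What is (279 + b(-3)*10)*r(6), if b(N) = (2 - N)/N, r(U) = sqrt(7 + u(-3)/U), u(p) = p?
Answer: 787*sqrt(26)/6 ≈ 668.82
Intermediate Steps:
r(U) = sqrt(7 - 3/U)
b(N) = (2 - N)/N
(279 + b(-3)*10)*r(6) = (279 + ((2 - 1*(-3))/(-3))*10)*sqrt(7 - 3/6) = (279 - (2 + 3)/3*10)*sqrt(7 - 3*1/6) = (279 - 1/3*5*10)*sqrt(7 - 1/2) = (279 - 5/3*10)*sqrt(13/2) = (279 - 50/3)*(sqrt(26)/2) = 787*(sqrt(26)/2)/3 = 787*sqrt(26)/6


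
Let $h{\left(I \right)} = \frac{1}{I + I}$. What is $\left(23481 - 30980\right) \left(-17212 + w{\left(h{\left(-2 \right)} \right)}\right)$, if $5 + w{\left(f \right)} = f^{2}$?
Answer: $\frac{2065757029}{16} \approx 1.2911 \cdot 10^{8}$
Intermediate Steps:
$h{\left(I \right)} = \frac{1}{2 I}$
$w{\left(f \right)} = -5 + f^{2}$
$\left(23481 - 30980\right) \left(-17212 + w{\left(h{\left(-2 \right)} \right)}\right) = \left(23481 - 30980\right) \left(-17212 - \left(5 - \left(\frac{1}{2 \left(-2\right)}\right)^{2}\right)\right) = - 7499 \left(-17212 - \left(5 - \left(\frac{1}{2} \left(- \frac{1}{2}\right)\right)^{2}\right)\right) = - 7499 \left(-17212 - \left(5 - \left(- \frac{1}{4}\right)^{2}\right)\right) = - 7499 \left(-17212 + \left(-5 + \frac{1}{16}\right)\right) = - 7499 \left(-17212 - \frac{79}{16}\right) = \left(-7499\right) \left(- \frac{275471}{16}\right) = \frac{2065757029}{16}$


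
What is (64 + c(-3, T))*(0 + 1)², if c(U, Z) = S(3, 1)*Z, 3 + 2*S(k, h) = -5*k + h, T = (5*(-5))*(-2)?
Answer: -361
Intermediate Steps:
T = 50 (T = -25*(-2) = 50)
S(k, h) = -3/2 + h/2 - 5*k/2 (S(k, h) = -3/2 + (-5*k + h)/2 = -3/2 + (h - 5*k)/2 = -3/2 + (h/2 - 5*k/2) = -3/2 + h/2 - 5*k/2)
c(U, Z) = -17*Z/2 (c(U, Z) = (-3/2 + (½)*1 - 5/2*3)*Z = (-3/2 + ½ - 15/2)*Z = -17*Z/2)
(64 + c(-3, T))*(0 + 1)² = (64 - 17/2*50)*(0 + 1)² = (64 - 425)*1² = -361*1 = -361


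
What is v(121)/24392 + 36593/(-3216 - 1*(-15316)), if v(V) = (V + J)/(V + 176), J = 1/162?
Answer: 976037745461/322739089200 ≈ 3.0242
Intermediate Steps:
J = 1/162 ≈ 0.0061728
v(V) = (1/162 + V)/(176 + V) (v(V) = (V + 1/162)/(V + 176) = (1/162 + V)/(176 + V))
v(121)/24392 + 36593/(-3216 - 1*(-15316)) = ((1/162 + 121)/(176 + 121))/24392 + 36593/(-3216 - 1*(-15316)) = ((19603/162)/297)*(1/24392) + 36593/(-3216 + 15316) = ((1/297)*(19603/162))*(1/24392) + 36593/12100 = (19603/48114)*(1/24392) + 36593*(1/12100) = 19603/1173596688 + 36593/12100 = 976037745461/322739089200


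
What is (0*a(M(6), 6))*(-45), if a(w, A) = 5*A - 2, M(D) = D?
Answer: 0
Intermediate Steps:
a(w, A) = -2 + 5*A
(0*a(M(6), 6))*(-45) = (0*(-2 + 5*6))*(-45) = (0*(-2 + 30))*(-45) = (0*28)*(-45) = 0*(-45) = 0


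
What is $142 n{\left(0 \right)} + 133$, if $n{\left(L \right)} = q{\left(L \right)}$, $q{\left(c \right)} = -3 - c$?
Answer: $-293$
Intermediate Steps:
$n{\left(L \right)} = -3 - L$
$142 n{\left(0 \right)} + 133 = 142 \left(-3 - 0\right) + 133 = 142 \left(-3 + 0\right) + 133 = 142 \left(-3\right) + 133 = -426 + 133 = -293$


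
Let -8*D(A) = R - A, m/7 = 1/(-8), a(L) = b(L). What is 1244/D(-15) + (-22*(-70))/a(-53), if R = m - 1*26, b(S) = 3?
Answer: 385148/285 ≈ 1351.4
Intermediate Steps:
a(L) = 3
m = -7/8 (m = 7/(-8) = 7*(-⅛) = -7/8 ≈ -0.87500)
R = -215/8 (R = -7/8 - 1*26 = -7/8 - 26 = -215/8 ≈ -26.875)
D(A) = 215/64 + A/8 (D(A) = -(-215/8 - A)/8 = 215/64 + A/8)
1244/D(-15) + (-22*(-70))/a(-53) = 1244/(215/64 + (⅛)*(-15)) - 22*(-70)/3 = 1244/(215/64 - 15/8) + 1540*(⅓) = 1244/(95/64) + 1540/3 = 1244*(64/95) + 1540/3 = 79616/95 + 1540/3 = 385148/285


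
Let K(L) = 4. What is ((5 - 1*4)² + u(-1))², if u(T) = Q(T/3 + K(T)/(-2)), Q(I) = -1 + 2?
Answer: 4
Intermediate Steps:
Q(I) = 1
u(T) = 1
((5 - 1*4)² + u(-1))² = ((5 - 1*4)² + 1)² = ((5 - 4)² + 1)² = (1² + 1)² = (1 + 1)² = 2² = 4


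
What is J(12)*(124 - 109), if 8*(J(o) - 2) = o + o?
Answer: 75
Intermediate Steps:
J(o) = 2 + o/4 (J(o) = 2 + (o + o)/8 = 2 + (2*o)/8 = 2 + o/4)
J(12)*(124 - 109) = (2 + (1/4)*12)*(124 - 109) = (2 + 3)*15 = 5*15 = 75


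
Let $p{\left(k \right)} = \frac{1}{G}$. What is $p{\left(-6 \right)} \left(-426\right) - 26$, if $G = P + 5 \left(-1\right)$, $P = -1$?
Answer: $45$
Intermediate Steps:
$G = -6$ ($G = -1 + 5 \left(-1\right) = -1 - 5 = -6$)
$p{\left(k \right)} = - \frac{1}{6}$ ($p{\left(k \right)} = \frac{1}{-6} = - \frac{1}{6}$)
$p{\left(-6 \right)} \left(-426\right) - 26 = \left(- \frac{1}{6}\right) \left(-426\right) - 26 = 71 - 26 = 45$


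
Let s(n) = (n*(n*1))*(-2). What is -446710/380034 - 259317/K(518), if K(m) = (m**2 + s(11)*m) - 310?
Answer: -81138015979/27107445186 ≈ -2.9932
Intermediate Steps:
s(n) = -2*n**2 (s(n) = (n*n)*(-2) = n**2*(-2) = -2*n**2)
K(m) = -310 + m**2 - 242*m (K(m) = (m**2 + (-2*11**2)*m) - 310 = (m**2 + (-2*121)*m) - 310 = (m**2 - 242*m) - 310 = -310 + m**2 - 242*m)
-446710/380034 - 259317/K(518) = -446710/380034 - 259317/(-310 + 518**2 - 242*518) = -446710*1/380034 - 259317/(-310 + 268324 - 125356) = -223355/190017 - 259317/142658 = -81138015979/27107445186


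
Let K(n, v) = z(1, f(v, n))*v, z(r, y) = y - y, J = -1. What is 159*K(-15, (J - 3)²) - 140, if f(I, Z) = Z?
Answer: -140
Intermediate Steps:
z(r, y) = 0
K(n, v) = 0 (K(n, v) = 0*v = 0)
159*K(-15, (J - 3)²) - 140 = 159*0 - 140 = 0 - 140 = -140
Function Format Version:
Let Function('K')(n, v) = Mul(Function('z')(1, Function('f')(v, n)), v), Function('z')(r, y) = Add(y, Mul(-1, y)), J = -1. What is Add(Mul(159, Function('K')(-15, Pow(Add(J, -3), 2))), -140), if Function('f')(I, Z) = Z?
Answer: -140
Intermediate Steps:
Function('z')(r, y) = 0
Function('K')(n, v) = 0 (Function('K')(n, v) = Mul(0, v) = 0)
Add(Mul(159, Function('K')(-15, Pow(Add(J, -3), 2))), -140) = Add(Mul(159, 0), -140) = Add(0, -140) = -140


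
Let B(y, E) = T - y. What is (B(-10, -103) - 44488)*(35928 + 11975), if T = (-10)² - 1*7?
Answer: -2126174655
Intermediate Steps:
T = 93 (T = 100 - 7 = 93)
B(y, E) = 93 - y
(B(-10, -103) - 44488)*(35928 + 11975) = ((93 - 1*(-10)) - 44488)*(35928 + 11975) = ((93 + 10) - 44488)*47903 = (103 - 44488)*47903 = -44385*47903 = -2126174655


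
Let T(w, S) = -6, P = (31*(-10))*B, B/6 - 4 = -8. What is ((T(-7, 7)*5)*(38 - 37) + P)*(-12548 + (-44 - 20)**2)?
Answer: -62629320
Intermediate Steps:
B = -24 (B = 24 + 6*(-8) = 24 - 48 = -24)
P = 7440 (P = (31*(-10))*(-24) = -310*(-24) = 7440)
((T(-7, 7)*5)*(38 - 37) + P)*(-12548 + (-44 - 20)**2) = ((-6*5)*(38 - 37) + 7440)*(-12548 + (-44 - 20)**2) = (-30*1 + 7440)*(-12548 + (-64)**2) = (-30 + 7440)*(-12548 + 4096) = 7410*(-8452) = -62629320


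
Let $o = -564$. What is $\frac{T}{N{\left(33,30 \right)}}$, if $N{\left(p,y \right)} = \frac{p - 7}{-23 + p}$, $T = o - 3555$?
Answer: $- \frac{20595}{13} \approx -1584.2$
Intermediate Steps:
$T = -4119$ ($T = -564 - 3555 = -4119$)
$N{\left(p,y \right)} = \frac{-7 + p}{-23 + p}$
$\frac{T}{N{\left(33,30 \right)}} = - \frac{4119}{\frac{1}{-23 + 33} \left(-7 + 33\right)} = - \frac{4119}{\frac{1}{10} \cdot 26} = - \frac{4119}{\frac{13}{5}} = \left(-4119\right) \frac{5}{13} = - \frac{20595}{13}$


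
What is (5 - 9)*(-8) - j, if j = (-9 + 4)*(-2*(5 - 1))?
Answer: -8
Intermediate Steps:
j = 40 (j = -(-10)*4 = -5*(-8) = 40)
(5 - 9)*(-8) - j = (5 - 9)*(-8) - 1*40 = -4*(-8) - 40 = 32 - 40 = -8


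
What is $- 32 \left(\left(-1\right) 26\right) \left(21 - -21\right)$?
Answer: $34944$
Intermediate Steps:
$- 32 \left(\left(-1\right) 26\right) \left(21 - -21\right) = \left(-32\right) \left(-26\right) \left(21 + 21\right) = 832 \cdot 42 = 34944$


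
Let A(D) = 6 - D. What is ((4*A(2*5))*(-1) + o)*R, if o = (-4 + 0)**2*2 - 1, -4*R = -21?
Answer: 987/4 ≈ 246.75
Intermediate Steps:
R = 21/4 (R = -1/4*(-21) = 21/4 ≈ 5.2500)
o = 31 (o = (-4)**2*2 - 1 = 16*2 - 1 = 32 - 1 = 31)
((4*A(2*5))*(-1) + o)*R = ((4*(6 - 2*5))*(-1) + 31)*(21/4) = ((4*(6 - 1*10))*(-1) + 31)*(21/4) = ((4*(6 - 10))*(-1) + 31)*(21/4) = ((4*(-4))*(-1) + 31)*(21/4) = (-16*(-1) + 31)*(21/4) = (16 + 31)*(21/4) = 47*(21/4) = 987/4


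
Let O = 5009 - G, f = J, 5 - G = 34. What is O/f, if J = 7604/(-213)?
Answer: -536547/3802 ≈ -141.12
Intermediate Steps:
G = -29 (G = 5 - 1*34 = 5 - 34 = -29)
J = -7604/213 (J = 7604*(-1/213) = -7604/213 ≈ -35.700)
f = -7604/213 ≈ -35.700
O = 5038 (O = 5009 - 1*(-29) = 5009 + 29 = 5038)
O/f = 5038/(-7604/213) = 5038*(-213/7604) = -536547/3802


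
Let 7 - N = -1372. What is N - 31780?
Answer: -30401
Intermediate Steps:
N = 1379 (N = 7 - 1*(-1372) = 7 + 1372 = 1379)
N - 31780 = 1379 - 31780 = -30401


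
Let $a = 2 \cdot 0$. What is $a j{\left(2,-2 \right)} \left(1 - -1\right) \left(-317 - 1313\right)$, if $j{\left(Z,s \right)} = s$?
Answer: $0$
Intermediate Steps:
$a = 0$
$a j{\left(2,-2 \right)} \left(1 - -1\right) \left(-317 - 1313\right) = 0 \left(-2\right) \left(1 - -1\right) \left(-317 - 1313\right) = 0 \left(1 + 1\right) \left(-1630\right) = 0 \cdot 2 \left(-1630\right) = 0 \left(-1630\right) = 0$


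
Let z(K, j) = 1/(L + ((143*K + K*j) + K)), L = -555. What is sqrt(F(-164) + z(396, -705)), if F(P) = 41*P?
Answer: I*sqrt(333511674561915)/222711 ≈ 82.0*I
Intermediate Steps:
z(K, j) = 1/(-555 + 144*K + K*j) (z(K, j) = 1/(-555 + ((143*K + K*j) + K)) = 1/(-555 + (144*K + K*j)) = 1/(-555 + 144*K + K*j))
sqrt(F(-164) + z(396, -705)) = sqrt(41*(-164) + 1/(-555 + 144*396 + 396*(-705))) = sqrt(-6724 + 1/(-555 + 57024 - 279180)) = sqrt(-6724 + 1/(-222711)) = sqrt(-6724 - 1/222711) = sqrt(-1497508765/222711) = I*sqrt(333511674561915)/222711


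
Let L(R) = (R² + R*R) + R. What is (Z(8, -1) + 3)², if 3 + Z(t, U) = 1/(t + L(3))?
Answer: 1/841 ≈ 0.0011891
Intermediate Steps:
L(R) = R + 2*R² (L(R) = (R² + R²) + R = 2*R² + R = R + 2*R²)
Z(t, U) = -3 + 1/(21 + t) (Z(t, U) = -3 + 1/(t + 3*(1 + 2*3)) = -3 + 1/(t + 3*(1 + 6)) = -3 + 1/(t + 3*7) = -3 + 1/(t + 21) = -3 + 1/(21 + t))
(Z(8, -1) + 3)² = ((-62 - 3*8)/(21 + 8) + 3)² = ((-62 - 24)/29 + 3)² = ((1/29)*(-86) + 3)² = (-86/29 + 3)² = (1/29)² = 1/841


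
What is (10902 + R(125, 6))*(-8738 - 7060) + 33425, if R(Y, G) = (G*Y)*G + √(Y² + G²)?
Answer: -243287371 - 15798*√15661 ≈ -2.4526e+8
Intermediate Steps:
R(Y, G) = √(G² + Y²) + Y*G² (R(Y, G) = Y*G² + √(G² + Y²) = √(G² + Y²) + Y*G²)
(10902 + R(125, 6))*(-8738 - 7060) + 33425 = (10902 + (√(6² + 125²) + 125*6²))*(-8738 - 7060) + 33425 = (10902 + (√(36 + 15625) + 125*36))*(-15798) + 33425 = (10902 + (√15661 + 4500))*(-15798) + 33425 = (10902 + (4500 + √15661))*(-15798) + 33425 = (15402 + √15661)*(-15798) + 33425 = (-243320796 - 15798*√15661) + 33425 = -243287371 - 15798*√15661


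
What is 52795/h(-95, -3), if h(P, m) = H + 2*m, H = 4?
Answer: -52795/2 ≈ -26398.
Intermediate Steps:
h(P, m) = 4 + 2*m
52795/h(-95, -3) = 52795/(4 + 2*(-3)) = 52795/(4 - 6) = 52795/(-2) = 52795*(-1/2) = -52795/2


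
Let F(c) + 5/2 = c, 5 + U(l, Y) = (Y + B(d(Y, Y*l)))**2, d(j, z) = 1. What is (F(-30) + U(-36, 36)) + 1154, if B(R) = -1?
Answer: 4683/2 ≈ 2341.5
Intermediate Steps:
U(l, Y) = -5 + (-1 + Y)**2 (U(l, Y) = -5 + (Y - 1)**2 = -5 + (-1 + Y)**2)
F(c) = -5/2 + c
(F(-30) + U(-36, 36)) + 1154 = ((-5/2 - 30) + (-5 + (-1 + 36)**2)) + 1154 = (-65/2 + (-5 + 35**2)) + 1154 = (-65/2 + (-5 + 1225)) + 1154 = (-65/2 + 1220) + 1154 = 2375/2 + 1154 = 4683/2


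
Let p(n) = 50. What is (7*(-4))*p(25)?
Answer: -1400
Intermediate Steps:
(7*(-4))*p(25) = (7*(-4))*50 = -28*50 = -1400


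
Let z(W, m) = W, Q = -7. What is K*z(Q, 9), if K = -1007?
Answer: 7049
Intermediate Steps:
K*z(Q, 9) = -1007*(-7) = 7049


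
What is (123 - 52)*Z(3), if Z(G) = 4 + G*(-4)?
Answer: -568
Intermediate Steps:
Z(G) = 4 - 4*G
(123 - 52)*Z(3) = (123 - 52)*(4 - 4*3) = 71*(4 - 12) = 71*(-8) = -568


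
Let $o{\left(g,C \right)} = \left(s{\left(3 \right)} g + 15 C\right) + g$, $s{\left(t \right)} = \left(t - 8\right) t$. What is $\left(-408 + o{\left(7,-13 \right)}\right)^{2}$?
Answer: $491401$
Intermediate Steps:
$s{\left(t \right)} = t \left(-8 + t\right)$ ($s{\left(t \right)} = \left(t - 8\right) t = \left(-8 + t\right) t = t \left(-8 + t\right)$)
$o{\left(g,C \right)} = - 14 g + 15 C$ ($o{\left(g,C \right)} = \left(3 \left(-8 + 3\right) g + 15 C\right) + g = \left(3 \left(-5\right) g + 15 C\right) + g = \left(- 15 g + 15 C\right) + g = - 14 g + 15 C$)
$\left(-408 + o{\left(7,-13 \right)}\right)^{2} = \left(-408 + \left(\left(-14\right) 7 + 15 \left(-13\right)\right)\right)^{2} = \left(-408 - 293\right)^{2} = \left(-701\right)^{2} = 491401$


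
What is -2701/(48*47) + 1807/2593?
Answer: -2927101/5849808 ≈ -0.50038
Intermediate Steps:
-2701/(48*47) + 1807/2593 = -2701/2256 + 1807*(1/2593) = -2701*1/2256 + 1807/2593 = -2701/2256 + 1807/2593 = -2927101/5849808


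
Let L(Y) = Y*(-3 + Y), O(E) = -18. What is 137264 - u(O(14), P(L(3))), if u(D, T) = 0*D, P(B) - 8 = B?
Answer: 137264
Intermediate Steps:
P(B) = 8 + B
u(D, T) = 0
137264 - u(O(14), P(L(3))) = 137264 - 1*0 = 137264 + 0 = 137264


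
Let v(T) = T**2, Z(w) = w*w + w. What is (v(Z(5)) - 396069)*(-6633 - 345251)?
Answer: 139053648396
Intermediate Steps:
Z(w) = w + w**2 (Z(w) = w**2 + w = w + w**2)
(v(Z(5)) - 396069)*(-6633 - 345251) = ((5*(1 + 5))**2 - 396069)*(-6633 - 345251) = ((5*6)**2 - 396069)*(-351884) = (30**2 - 396069)*(-351884) = (900 - 396069)*(-351884) = -395169*(-351884) = 139053648396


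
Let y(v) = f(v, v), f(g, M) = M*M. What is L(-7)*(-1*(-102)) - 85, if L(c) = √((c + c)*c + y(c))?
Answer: -85 + 714*√3 ≈ 1151.7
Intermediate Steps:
f(g, M) = M²
y(v) = v²
L(c) = √3*√(c²) (L(c) = √((c + c)*c + c²) = √((2*c)*c + c²) = √(2*c² + c²) = √(3*c²) = √3*√(c²))
L(-7)*(-1*(-102)) - 85 = (√3*√((-7)²))*(-1*(-102)) - 85 = (√3*√49)*102 - 85 = (√3*7)*102 - 85 = (7*√3)*102 - 85 = 714*√3 - 85 = -85 + 714*√3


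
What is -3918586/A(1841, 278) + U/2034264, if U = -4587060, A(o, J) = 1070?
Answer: -332347774371/90694270 ≈ -3664.5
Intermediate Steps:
-3918586/A(1841, 278) + U/2034264 = -3918586/1070 - 4587060/2034264 = -3918586*1/1070 - 4587060*1/2034264 = -1959293/535 - 382255/169522 = -332347774371/90694270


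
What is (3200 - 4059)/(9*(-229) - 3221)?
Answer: 859/5282 ≈ 0.16263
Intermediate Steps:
(3200 - 4059)/(9*(-229) - 3221) = -859/(-2061 - 3221) = -859/(-5282) = -859*(-1/5282) = 859/5282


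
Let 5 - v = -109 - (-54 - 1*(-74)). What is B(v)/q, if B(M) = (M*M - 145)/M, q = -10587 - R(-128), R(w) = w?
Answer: -17811/1401506 ≈ -0.012708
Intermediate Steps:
q = -10459 (q = -10587 - 1*(-128) = -10587 + 128 = -10459)
v = 134 (v = 5 - (-109 - (-54 - 1*(-74))) = 5 - (-109 - (-54 + 74)) = 5 - (-109 - 1*20) = 5 - (-109 - 20) = 5 - 1*(-129) = 5 + 129 = 134)
B(M) = (-145 + M²)/M (B(M) = (M² - 145)/M = (-145 + M²)/M)
B(v)/q = (134 - 145/134)/(-10459) = (134 - 145*1/134)*(-1/10459) = (134 - 145/134)*(-1/10459) = (17811/134)*(-1/10459) = -17811/1401506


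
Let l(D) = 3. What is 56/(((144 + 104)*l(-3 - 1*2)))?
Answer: 7/93 ≈ 0.075269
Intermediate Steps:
56/(((144 + 104)*l(-3 - 1*2))) = 56/(((144 + 104)*3)) = 56/((248*3)) = 56/744 = 56*(1/744) = 7/93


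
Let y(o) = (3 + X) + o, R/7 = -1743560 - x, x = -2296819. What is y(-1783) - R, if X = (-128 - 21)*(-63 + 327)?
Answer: -3913929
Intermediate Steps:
X = -39336 (X = -149*264 = -39336)
R = 3872813 (R = 7*(-1743560 - 1*(-2296819)) = 7*(-1743560 + 2296819) = 7*553259 = 3872813)
y(o) = -39333 + o (y(o) = (3 - 39336) + o = -39333 + o)
y(-1783) - R = (-39333 - 1783) - 1*3872813 = -41116 - 3872813 = -3913929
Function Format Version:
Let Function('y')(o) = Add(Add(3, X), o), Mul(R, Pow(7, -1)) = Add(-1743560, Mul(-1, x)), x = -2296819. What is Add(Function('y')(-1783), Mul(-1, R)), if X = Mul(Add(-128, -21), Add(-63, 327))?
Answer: -3913929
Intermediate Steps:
X = -39336 (X = Mul(-149, 264) = -39336)
R = 3872813 (R = Mul(7, Add(-1743560, Mul(-1, -2296819))) = Mul(7, Add(-1743560, 2296819)) = Mul(7, 553259) = 3872813)
Function('y')(o) = Add(-39333, o) (Function('y')(o) = Add(Add(3, -39336), o) = Add(-39333, o))
Add(Function('y')(-1783), Mul(-1, R)) = Add(Add(-39333, -1783), Mul(-1, 3872813)) = Add(-41116, -3872813) = -3913929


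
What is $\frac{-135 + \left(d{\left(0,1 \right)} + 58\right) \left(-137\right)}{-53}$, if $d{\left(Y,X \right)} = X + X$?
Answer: $\frac{8355}{53} \approx 157.64$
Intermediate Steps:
$d{\left(Y,X \right)} = 2 X$
$\frac{-135 + \left(d{\left(0,1 \right)} + 58\right) \left(-137\right)}{-53} = \frac{-135 + \left(2 \cdot 1 + 58\right) \left(-137\right)}{-53} = - \frac{-135 + \left(2 + 58\right) \left(-137\right)}{53} = - \frac{-135 + 60 \left(-137\right)}{53} = - \frac{-135 - 8220}{53} = \left(- \frac{1}{53}\right) \left(-8355\right) = \frac{8355}{53}$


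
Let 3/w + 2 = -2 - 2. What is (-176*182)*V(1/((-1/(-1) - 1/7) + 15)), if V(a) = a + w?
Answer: 1553552/111 ≈ 13996.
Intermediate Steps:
w = -1/2 (w = 3/(-2 + (-2 - 2)) = 3/(-2 - 4) = 3/(-6) = 3*(-1/6) = -1/2 ≈ -0.50000)
V(a) = -1/2 + a (V(a) = a - 1/2 = -1/2 + a)
(-176*182)*V(1/((-1/(-1) - 1/7) + 15)) = (-176*182)*(-1/2 + 1/((-1/(-1) - 1/7) + 15)) = -32032*(-1/2 + 1/((-1*(-1) - 1*1/7) + 15)) = -32032*(-1/2 + 1/((1 - 1/7) + 15)) = -32032*(-1/2 + 1/(6/7 + 15)) = -32032*(-1/2 + 1/(111/7)) = -32032*(-1/2 + 7/111) = -32032*(-97/222) = 1553552/111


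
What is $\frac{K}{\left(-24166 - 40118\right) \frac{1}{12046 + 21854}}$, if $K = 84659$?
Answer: $- \frac{239161675}{5357} \approx -44645.0$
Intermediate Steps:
$\frac{K}{\left(-24166 - 40118\right) \frac{1}{12046 + 21854}} = \frac{84659}{\left(-24166 - 40118\right) \frac{1}{12046 + 21854}} = \frac{84659}{\left(-64284\right) \frac{1}{33900}} = \frac{84659}{- \frac{5357}{2825}} = 84659 \left(- \frac{2825}{5357}\right) = - \frac{239161675}{5357}$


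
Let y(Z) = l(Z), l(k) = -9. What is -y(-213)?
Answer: 9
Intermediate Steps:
y(Z) = -9
-y(-213) = -1*(-9) = 9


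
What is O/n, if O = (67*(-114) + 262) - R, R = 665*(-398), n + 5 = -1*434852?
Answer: -257294/434857 ≈ -0.59167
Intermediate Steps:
n = -434857 (n = -5 - 1*434852 = -5 - 434852 = -434857)
R = -264670
O = 257294 (O = (67*(-114) + 262) - 1*(-264670) = (-7638 + 262) + 264670 = -7376 + 264670 = 257294)
O/n = 257294/(-434857) = 257294*(-1/434857) = -257294/434857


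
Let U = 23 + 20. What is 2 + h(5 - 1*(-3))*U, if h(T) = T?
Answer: 346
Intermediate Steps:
U = 43
2 + h(5 - 1*(-3))*U = 2 + (5 - 1*(-3))*43 = 2 + (5 + 3)*43 = 2 + 8*43 = 2 + 344 = 346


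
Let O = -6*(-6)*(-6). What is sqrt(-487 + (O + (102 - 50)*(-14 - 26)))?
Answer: 11*I*sqrt(23) ≈ 52.754*I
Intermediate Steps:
O = -216 (O = 36*(-6) = -216)
sqrt(-487 + (O + (102 - 50)*(-14 - 26))) = sqrt(-487 + (-216 + (102 - 50)*(-14 - 26))) = sqrt(-487 + (-216 + 52*(-40))) = sqrt(-487 + (-216 - 2080)) = sqrt(-487 - 2296) = sqrt(-2783) = 11*I*sqrt(23)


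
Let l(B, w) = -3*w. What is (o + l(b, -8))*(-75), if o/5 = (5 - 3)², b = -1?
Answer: -3300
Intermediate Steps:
o = 20 (o = 5*(5 - 3)² = 5*2² = 5*4 = 20)
(o + l(b, -8))*(-75) = (20 - 3*(-8))*(-75) = (20 + 24)*(-75) = 44*(-75) = -3300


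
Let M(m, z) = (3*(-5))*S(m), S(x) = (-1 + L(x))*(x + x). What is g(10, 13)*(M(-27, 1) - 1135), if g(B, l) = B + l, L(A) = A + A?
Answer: -1050755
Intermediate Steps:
L(A) = 2*A
S(x) = 2*x*(-1 + 2*x) (S(x) = (-1 + 2*x)*(x + x) = (-1 + 2*x)*(2*x) = 2*x*(-1 + 2*x))
M(m, z) = -30*m*(-1 + 2*m) (M(m, z) = (3*(-5))*(2*m*(-1 + 2*m)) = -30*m*(-1 + 2*m))
g(10, 13)*(M(-27, 1) - 1135) = (10 + 13)*(30*(-27)*(1 - 2*(-27)) - 1135) = 23*(30*(-27)*(1 + 54) - 1135) = 23*(30*(-27)*55 - 1135) = 23*(-44550 - 1135) = 23*(-45685) = -1050755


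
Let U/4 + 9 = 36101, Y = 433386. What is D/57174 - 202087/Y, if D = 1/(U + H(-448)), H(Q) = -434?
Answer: -10265623551713/22015159459748 ≈ -0.46630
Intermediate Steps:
U = 144368 (U = -36 + 4*36101 = -36 + 144404 = 144368)
D = 1/143934 (D = 1/(144368 - 434) = 1/143934 ≈ 6.9476e-6)
D/57174 - 202087/Y = (1/143934)/57174 - 202087/433386 = (1/143934)*(1/57174) - 202087*1/433386 = 1/8229282516 - 202087/433386 = -10265623551713/22015159459748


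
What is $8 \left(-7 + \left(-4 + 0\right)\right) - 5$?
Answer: $-93$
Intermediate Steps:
$8 \left(-7 + \left(-4 + 0\right)\right) - 5 = 8 \left(-7 - 4\right) - 5 = 8 \left(-11\right) - 5 = -88 - 5 = -93$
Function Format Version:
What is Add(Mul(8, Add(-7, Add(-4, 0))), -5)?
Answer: -93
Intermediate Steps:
Add(Mul(8, Add(-7, Add(-4, 0))), -5) = Add(Mul(8, Add(-7, -4)), -5) = Add(Mul(8, -11), -5) = Add(-88, -5) = -93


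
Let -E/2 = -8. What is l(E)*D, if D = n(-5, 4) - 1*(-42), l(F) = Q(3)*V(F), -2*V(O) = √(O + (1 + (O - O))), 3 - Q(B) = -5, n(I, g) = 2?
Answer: -176*√17 ≈ -725.67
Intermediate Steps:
E = 16 (E = -2*(-8) = 16)
Q(B) = 8 (Q(B) = 3 - 1*(-5) = 3 + 5 = 8)
V(O) = -√(1 + O)/2 (V(O) = -√(O + (1 + (O - O)))/2 = -√(O + (1 + 0))/2 = -√(O + 1)/2 = -√(1 + O)/2)
l(F) = -4*√(1 + F) (l(F) = 8*(-√(1 + F)/2) = -4*√(1 + F))
D = 44 (D = 2 - 1*(-42) = 2 + 42 = 44)
l(E)*D = -4*√(1 + 16)*44 = -4*√17*44 = -176*√17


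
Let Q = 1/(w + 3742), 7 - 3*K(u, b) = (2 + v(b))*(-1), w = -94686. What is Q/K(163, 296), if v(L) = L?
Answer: -3/27737920 ≈ -1.0816e-7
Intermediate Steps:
K(u, b) = 3 + b/3 (K(u, b) = 7/3 - (2 + b)*(-1)/3 = 7/3 - (-2 - b)/3 = 7/3 + (⅔ + b/3) = 3 + b/3)
Q = -1/90944 (Q = 1/(-94686 + 3742) = 1/(-90944) = -1/90944 ≈ -1.0996e-5)
Q/K(163, 296) = -1/(90944*(3 + (⅓)*296)) = -1/(90944*(3 + 296/3)) = -1/(90944*305/3) = -1/90944*3/305 = -3/27737920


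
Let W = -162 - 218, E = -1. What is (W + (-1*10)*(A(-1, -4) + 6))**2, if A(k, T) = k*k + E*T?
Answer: 240100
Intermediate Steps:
A(k, T) = k**2 - T (A(k, T) = k*k - T = k**2 - T)
W = -380
(W + (-1*10)*(A(-1, -4) + 6))**2 = (-380 + (-1*10)*(((-1)**2 - 1*(-4)) + 6))**2 = (-380 - 10*((1 + 4) + 6))**2 = (-380 - 10*(5 + 6))**2 = (-380 - 10*11)**2 = (-380 - 110)**2 = (-490)**2 = 240100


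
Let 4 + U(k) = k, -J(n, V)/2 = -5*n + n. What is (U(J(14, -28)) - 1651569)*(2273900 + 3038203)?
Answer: -8772730932483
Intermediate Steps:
J(n, V) = 8*n (J(n, V) = -2*(-5*n + n) = -(-8)*n = 8*n)
U(k) = -4 + k
(U(J(14, -28)) - 1651569)*(2273900 + 3038203) = ((-4 + 8*14) - 1651569)*(2273900 + 3038203) = ((-4 + 112) - 1651569)*5312103 = (108 - 1651569)*5312103 = -1651461*5312103 = -8772730932483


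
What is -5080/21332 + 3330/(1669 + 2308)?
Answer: 12708100/21209341 ≈ 0.59917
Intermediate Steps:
-5080/21332 + 3330/(1669 + 2308) = -5080*1/21332 + 3330/3977 = -1270/5333 + 3330*(1/3977) = -1270/5333 + 3330/3977 = 12708100/21209341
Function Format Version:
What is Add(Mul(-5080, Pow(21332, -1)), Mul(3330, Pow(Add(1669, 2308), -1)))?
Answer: Rational(12708100, 21209341) ≈ 0.59917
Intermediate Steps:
Add(Mul(-5080, Pow(21332, -1)), Mul(3330, Pow(Add(1669, 2308), -1))) = Add(Mul(-5080, Rational(1, 21332)), Mul(3330, Pow(3977, -1))) = Add(Rational(-1270, 5333), Mul(3330, Rational(1, 3977))) = Add(Rational(-1270, 5333), Rational(3330, 3977)) = Rational(12708100, 21209341)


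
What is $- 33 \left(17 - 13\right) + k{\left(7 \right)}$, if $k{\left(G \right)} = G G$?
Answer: $-83$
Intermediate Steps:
$k{\left(G \right)} = G^{2}$
$- 33 \left(17 - 13\right) + k{\left(7 \right)} = - 33 \left(17 - 13\right) + 7^{2} = \left(-33\right) 4 + 49 = -132 + 49 = -83$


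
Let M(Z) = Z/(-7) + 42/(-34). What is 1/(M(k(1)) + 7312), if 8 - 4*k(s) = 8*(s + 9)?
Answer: 119/870287 ≈ 0.00013674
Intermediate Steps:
k(s) = -16 - 2*s (k(s) = 2 - 2*(s + 9) = 2 - 2*(9 + s) = 2 - (72 + 8*s)/4 = 2 + (-18 - 2*s) = -16 - 2*s)
M(Z) = -21/17 - Z/7 (M(Z) = Z*(-⅐) + 42*(-1/34) = -Z/7 - 21/17 = -21/17 - Z/7)
1/(M(k(1)) + 7312) = 1/((-21/17 - (-16 - 2*1)/7) + 7312) = 1/((-21/17 - (-16 - 2)/7) + 7312) = 1/((-21/17 - ⅐*(-18)) + 7312) = 1/((-21/17 + 18/7) + 7312) = 1/(159/119 + 7312) = 1/(870287/119) = 119/870287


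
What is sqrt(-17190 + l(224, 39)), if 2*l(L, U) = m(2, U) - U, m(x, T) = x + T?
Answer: I*sqrt(17189) ≈ 131.11*I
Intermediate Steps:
m(x, T) = T + x
l(L, U) = 1 (l(L, U) = ((U + 2) - U)/2 = ((2 + U) - U)/2 = (1/2)*2 = 1)
sqrt(-17190 + l(224, 39)) = sqrt(-17190 + 1) = sqrt(-17189) = I*sqrt(17189)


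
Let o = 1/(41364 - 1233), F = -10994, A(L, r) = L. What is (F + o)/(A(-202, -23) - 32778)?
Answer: 441200213/1323520380 ≈ 0.33335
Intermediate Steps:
o = 1/40131 ≈ 2.4918e-5
(F + o)/(A(-202, -23) - 32778) = (-10994 + 1/40131)/(-202 - 32778) = -441200213/40131/(-32980) = -441200213/40131*(-1/32980) = 441200213/1323520380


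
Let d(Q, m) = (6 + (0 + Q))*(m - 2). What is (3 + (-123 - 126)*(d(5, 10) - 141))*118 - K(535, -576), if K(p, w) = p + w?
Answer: 1557641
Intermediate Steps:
d(Q, m) = (-2 + m)*(6 + Q) (d(Q, m) = (6 + Q)*(-2 + m) = (-2 + m)*(6 + Q))
(3 + (-123 - 126)*(d(5, 10) - 141))*118 - K(535, -576) = (3 + (-123 - 126)*((-12 - 2*5 + 6*10 + 5*10) - 141))*118 - (535 - 576) = (3 - 249*((-12 - 10 + 60 + 50) - 141))*118 - 1*(-41) = (3 - 249*(88 - 141))*118 + 41 = (3 - 249*(-53))*118 + 41 = (3 + 13197)*118 + 41 = 13200*118 + 41 = 1557600 + 41 = 1557641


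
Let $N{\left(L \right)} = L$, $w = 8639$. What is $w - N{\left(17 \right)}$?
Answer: $8622$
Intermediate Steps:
$w - N{\left(17 \right)} = 8639 - 17 = 8622$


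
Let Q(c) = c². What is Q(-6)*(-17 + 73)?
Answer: 2016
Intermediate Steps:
Q(-6)*(-17 + 73) = (-6)²*(-17 + 73) = 36*56 = 2016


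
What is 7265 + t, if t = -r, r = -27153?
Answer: 34418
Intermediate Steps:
t = 27153 (t = -1*(-27153) = 27153)
7265 + t = 7265 + 27153 = 34418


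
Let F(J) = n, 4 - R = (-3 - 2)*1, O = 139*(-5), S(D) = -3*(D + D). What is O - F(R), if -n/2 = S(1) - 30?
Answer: -767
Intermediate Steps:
S(D) = -6*D
O = -695
n = 72 (n = -2*(-6*1 - 30) = -2*(-6 - 30) = -2*(-36) = 72)
R = 9 (R = 4 - (-3 - 2) = 4 - (-5) = 4 - 1*(-5) = 4 + 5 = 9)
F(J) = 72
O - F(R) = -695 - 1*72 = -695 - 72 = -767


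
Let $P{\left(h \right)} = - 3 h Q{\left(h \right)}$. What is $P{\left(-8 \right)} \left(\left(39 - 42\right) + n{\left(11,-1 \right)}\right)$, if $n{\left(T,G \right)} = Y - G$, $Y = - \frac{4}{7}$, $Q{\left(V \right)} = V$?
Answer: $\frac{3456}{7} \approx 493.71$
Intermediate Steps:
$Y = - \frac{4}{7}$ ($Y = \left(-4\right) \frac{1}{7} = - \frac{4}{7} \approx -0.57143$)
$n{\left(T,G \right)} = - \frac{4}{7} - G$
$P{\left(h \right)} = - 3 h^{2}$ ($P{\left(h \right)} = - 3 h h = - 3 h^{2}$)
$P{\left(-8 \right)} \left(\left(39 - 42\right) + n{\left(11,-1 \right)}\right) = - 3 \left(-8\right)^{2} \left(\left(39 - 42\right) - - \frac{3}{7}\right) = \left(-3\right) 64 \left(\left(39 - 42\right) + \left(- \frac{4}{7} + 1\right)\right) = - 192 \left(-3 + \frac{3}{7}\right) = \left(-192\right) \left(- \frac{18}{7}\right) = \frac{3456}{7}$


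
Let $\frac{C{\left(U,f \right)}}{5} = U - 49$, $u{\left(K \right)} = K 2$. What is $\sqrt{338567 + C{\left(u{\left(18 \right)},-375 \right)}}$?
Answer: $\sqrt{338502} \approx 581.81$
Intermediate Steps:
$u{\left(K \right)} = 2 K$
$C{\left(U,f \right)} = -245 + 5 U$ ($C{\left(U,f \right)} = 5 \left(U - 49\right) = 5 \left(-49 + U\right) = -245 + 5 U$)
$\sqrt{338567 + C{\left(u{\left(18 \right)},-375 \right)}} = \sqrt{338567 - \left(245 - 5 \cdot 2 \cdot 18\right)} = \sqrt{338567 + \left(-245 + 5 \cdot 36\right)} = \sqrt{338567 + \left(-245 + 180\right)} = \sqrt{338567 - 65} = \sqrt{338502}$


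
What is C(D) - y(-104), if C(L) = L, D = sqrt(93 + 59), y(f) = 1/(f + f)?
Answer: 1/208 + 2*sqrt(38) ≈ 12.334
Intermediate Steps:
y(f) = 1/(2*f)
D = 2*sqrt(38) (D = sqrt(152) = 2*sqrt(38) ≈ 12.329)
C(D) - y(-104) = 2*sqrt(38) - 1/(2*(-104)) = 2*sqrt(38) - (-1)/(2*104) = 2*sqrt(38) - 1*(-1/208) = 2*sqrt(38) + 1/208 = 1/208 + 2*sqrt(38)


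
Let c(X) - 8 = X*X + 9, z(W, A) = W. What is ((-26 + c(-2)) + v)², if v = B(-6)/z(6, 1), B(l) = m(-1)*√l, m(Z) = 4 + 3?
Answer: 101/6 - 35*I*√6/3 ≈ 16.833 - 28.577*I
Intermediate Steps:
m(Z) = 7
B(l) = 7*√l
v = 7*I*√6/6 (v = (7*√(-6))/6 = (7*(I*√6))*(⅙) = (7*I*√6)*(⅙) = 7*I*√6/6 ≈ 2.8577*I)
c(X) = 17 + X² (c(X) = 8 + (X*X + 9) = 8 + (X² + 9) = 8 + (9 + X²) = 17 + X²)
((-26 + c(-2)) + v)² = ((-26 + (17 + (-2)²)) + 7*I*√6/6)² = ((-26 + (17 + 4)) + 7*I*√6/6)² = ((-26 + 21) + 7*I*√6/6)² = (-5 + 7*I*√6/6)²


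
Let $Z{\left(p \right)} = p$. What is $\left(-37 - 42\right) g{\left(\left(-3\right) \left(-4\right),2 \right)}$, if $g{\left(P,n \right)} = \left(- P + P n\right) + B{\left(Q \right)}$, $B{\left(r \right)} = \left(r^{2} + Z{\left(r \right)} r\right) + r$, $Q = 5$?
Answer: $-5293$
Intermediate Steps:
$B{\left(r \right)} = r + 2 r^{2}$ ($B{\left(r \right)} = \left(r^{2} + r r\right) + r = \left(r^{2} + r^{2}\right) + r = 2 r^{2} + r = r + 2 r^{2}$)
$g{\left(P,n \right)} = 55 - P + P n$ ($g{\left(P,n \right)} = \left(- P + P n\right) + 5 \left(1 + 2 \cdot 5\right) = \left(- P + P n\right) + 5 \left(1 + 10\right) = \left(- P + P n\right) + 5 \cdot 11 = \left(- P + P n\right) + 55 = 55 - P + P n$)
$\left(-37 - 42\right) g{\left(\left(-3\right) \left(-4\right),2 \right)} = \left(-37 - 42\right) \left(55 - \left(-3\right) \left(-4\right) + \left(-3\right) \left(-4\right) 2\right) = - 79 \left(55 - 12 + 12 \cdot 2\right) = - 79 \left(55 - 12 + 24\right) = \left(-79\right) 67 = -5293$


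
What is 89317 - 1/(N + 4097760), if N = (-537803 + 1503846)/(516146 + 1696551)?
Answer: 809846369406944174/9067102224763 ≈ 89317.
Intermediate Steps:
N = 966043/2212697 ≈ 0.43659
89317 - 1/(N + 4097760) = 89317 - 1/(966043/2212697 + 4097760) = 89317 - 1/9067102224763/2212697 = 89317 - 1*2212697/9067102224763 = 89317 - 2212697/9067102224763 = 809846369406944174/9067102224763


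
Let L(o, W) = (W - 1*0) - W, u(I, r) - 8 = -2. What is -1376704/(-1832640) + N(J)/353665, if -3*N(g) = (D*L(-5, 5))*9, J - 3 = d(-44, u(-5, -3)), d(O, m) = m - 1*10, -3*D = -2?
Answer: 21511/28635 ≈ 0.75121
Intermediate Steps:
u(I, r) = 6 (u(I, r) = 8 - 2 = 6)
L(o, W) = 0 (L(o, W) = (W + 0) - W = W - W = 0)
D = 2/3 (D = -1/3*(-2) = 2/3 ≈ 0.66667)
d(O, m) = -10 + m (d(O, m) = m - 10 = -10 + m)
J = -1 (J = 3 + (-10 + 6) = 3 - 4 = -1)
N(g) = 0 (N(g) = -(2/3)*0*9/3 = -0*9 = -1/3*0 = 0)
-1376704/(-1832640) + N(J)/353665 = -1376704/(-1832640) + 0/353665 = -1376704*(-1/1832640) + 0*(1/353665) = 21511/28635 + 0 = 21511/28635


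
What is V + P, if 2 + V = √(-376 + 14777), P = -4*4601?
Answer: -18406 + √14401 ≈ -18286.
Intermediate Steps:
P = -18404
V = -2 + √14401 (V = -2 + √(-376 + 14777) = -2 + √14401 ≈ 118.00)
V + P = (-2 + √14401) - 18404 = -18406 + √14401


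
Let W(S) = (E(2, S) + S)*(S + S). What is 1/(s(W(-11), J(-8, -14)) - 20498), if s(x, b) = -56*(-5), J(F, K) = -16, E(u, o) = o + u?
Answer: -1/20218 ≈ -4.9461e-5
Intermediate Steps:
W(S) = 2*S*(2 + 2*S) (W(S) = ((S + 2) + S)*(S + S) = ((2 + S) + S)*(2*S) = (2 + 2*S)*(2*S) = 2*S*(2 + 2*S))
s(x, b) = 280
1/(s(W(-11), J(-8, -14)) - 20498) = 1/(280 - 20498) = 1/(-20218) = -1/20218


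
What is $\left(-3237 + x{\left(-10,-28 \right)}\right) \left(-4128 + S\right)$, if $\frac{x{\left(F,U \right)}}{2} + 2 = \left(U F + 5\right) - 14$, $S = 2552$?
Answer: $4253624$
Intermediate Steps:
$x{\left(F,U \right)} = -22 + 2 F U$ ($x{\left(F,U \right)} = -4 + 2 \left(\left(U F + 5\right) - 14\right) = -4 + 2 \left(\left(F U + 5\right) - 14\right) = -4 + 2 \left(\left(5 + F U\right) - 14\right) = -4 + 2 \left(-9 + F U\right) = -4 + \left(-18 + 2 F U\right) = -22 + 2 F U$)
$\left(-3237 + x{\left(-10,-28 \right)}\right) \left(-4128 + S\right) = \left(-3237 - \left(22 + 20 \left(-28\right)\right)\right) \left(-4128 + 2552\right) = \left(-3237 + \left(-22 + 560\right)\right) \left(-1576\right) = \left(-3237 + 538\right) \left(-1576\right) = \left(-2699\right) \left(-1576\right) = 4253624$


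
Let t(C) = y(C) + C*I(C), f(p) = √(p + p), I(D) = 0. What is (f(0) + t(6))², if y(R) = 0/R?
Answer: 0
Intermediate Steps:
y(R) = 0
f(p) = √2*√p (f(p) = √(2*p) = √2*√p)
t(C) = 0 (t(C) = 0 + C*0 = 0 + 0 = 0)
(f(0) + t(6))² = (√2*√0 + 0)² = (√2*0 + 0)² = (0 + 0)² = 0² = 0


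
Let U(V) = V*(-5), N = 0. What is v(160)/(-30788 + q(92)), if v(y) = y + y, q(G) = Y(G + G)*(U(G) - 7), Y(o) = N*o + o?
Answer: -80/29179 ≈ -0.0027417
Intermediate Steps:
U(V) = -5*V
Y(o) = o (Y(o) = 0*o + o = 0 + o = o)
q(G) = 2*G*(-7 - 5*G) (q(G) = (G + G)*(-5*G - 7) = (2*G)*(-7 - 5*G) = 2*G*(-7 - 5*G))
v(y) = 2*y
v(160)/(-30788 + q(92)) = (2*160)/(-30788 - 2*92*(7 + 5*92)) = 320/(-30788 - 2*92*(7 + 460)) = 320/(-30788 - 2*92*467) = 320/(-30788 - 85928) = 320/(-116716) = 320*(-1/116716) = -80/29179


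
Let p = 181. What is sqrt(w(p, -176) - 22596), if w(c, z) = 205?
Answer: I*sqrt(22391) ≈ 149.64*I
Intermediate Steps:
sqrt(w(p, -176) - 22596) = sqrt(205 - 22596) = sqrt(-22391) = I*sqrt(22391)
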